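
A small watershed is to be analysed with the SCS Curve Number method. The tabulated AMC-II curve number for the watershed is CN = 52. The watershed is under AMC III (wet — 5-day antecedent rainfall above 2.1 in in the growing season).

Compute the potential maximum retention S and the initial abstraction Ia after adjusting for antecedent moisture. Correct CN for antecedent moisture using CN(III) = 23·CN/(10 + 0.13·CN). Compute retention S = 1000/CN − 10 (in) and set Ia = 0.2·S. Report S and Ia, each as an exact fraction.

S = 1200/299 in ≈ 4.013 in; Ia = 240/299 in ≈ 0.803 in

Adjust CN=52 to AMC III: 23·52/(10 + 0.13·52) → 1196 ÷ (419/25) = 29900/419 ≈ 71.360
Retention S: 1000/CN − 10 with CN=71.360 → S = 1200/299 ≈ 4.013 in
Ia = 0.2S: 0.2·4.013 = 0.803 in (exactly 240/299)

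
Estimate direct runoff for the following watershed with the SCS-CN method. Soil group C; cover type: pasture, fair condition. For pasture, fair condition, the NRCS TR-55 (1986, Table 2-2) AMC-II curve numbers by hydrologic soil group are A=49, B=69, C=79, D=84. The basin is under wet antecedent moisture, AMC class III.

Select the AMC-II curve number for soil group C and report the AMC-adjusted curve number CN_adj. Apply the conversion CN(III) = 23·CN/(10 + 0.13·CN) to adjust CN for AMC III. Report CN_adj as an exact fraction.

CN_adj = 181700/2027 ≈ 89.640

NRCS table: pasture, fair condition, soil group C → CN(II) = 79
CN(III) from CN(II)=79: (23·79)/(10 + 0.13·79) = 181700/2027 ≈ 89.640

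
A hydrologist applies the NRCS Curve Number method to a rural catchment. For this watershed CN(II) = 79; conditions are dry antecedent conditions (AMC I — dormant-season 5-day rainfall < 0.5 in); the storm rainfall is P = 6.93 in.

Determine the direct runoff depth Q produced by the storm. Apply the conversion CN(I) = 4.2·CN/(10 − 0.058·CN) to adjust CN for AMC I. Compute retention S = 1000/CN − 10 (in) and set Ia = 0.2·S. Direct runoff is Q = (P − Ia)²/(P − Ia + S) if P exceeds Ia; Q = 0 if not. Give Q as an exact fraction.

Dry (AMC I): CN(I) = 4.2·79/(10 − 0.058·79) = (1659/5)/(2709/500) = 7900/129 ≈ 61.240
S = 1000/(7900/129) − 10 = 500/79 in ≈ 6.329 in
Ia = 0.2S: 0.2·6.329 = 1.266 in (exactly 100/79)
P − Ia = 6.930 − 1.266 = 44747/7900 ≈ 5.664 in (> 0, runoff occurs)
Runoff Q = (P−Ia)²/(P−Ia+S) = (5.664)²/(5.664+6.329) = 2002294009/748501300 ≈ 2.675 in

Q = 2002294009/748501300 in ≈ 2.675 in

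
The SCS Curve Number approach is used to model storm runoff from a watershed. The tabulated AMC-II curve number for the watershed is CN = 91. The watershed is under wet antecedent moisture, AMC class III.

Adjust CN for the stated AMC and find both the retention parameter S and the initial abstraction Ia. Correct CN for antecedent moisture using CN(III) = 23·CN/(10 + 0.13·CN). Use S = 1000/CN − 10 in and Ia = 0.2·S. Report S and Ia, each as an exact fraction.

CN(III) from CN(II)=91: (23·91)/(10 + 0.13·91) = 209300/2183 ≈ 95.877
Retention S: 1000/CN − 10 with CN=95.877 → S = 900/2093 ≈ 0.430 in
Ia = 0.2S: 0.2·0.430 = 0.086 in (exactly 180/2093)

S = 900/2093 in ≈ 0.430 in; Ia = 180/2093 in ≈ 0.086 in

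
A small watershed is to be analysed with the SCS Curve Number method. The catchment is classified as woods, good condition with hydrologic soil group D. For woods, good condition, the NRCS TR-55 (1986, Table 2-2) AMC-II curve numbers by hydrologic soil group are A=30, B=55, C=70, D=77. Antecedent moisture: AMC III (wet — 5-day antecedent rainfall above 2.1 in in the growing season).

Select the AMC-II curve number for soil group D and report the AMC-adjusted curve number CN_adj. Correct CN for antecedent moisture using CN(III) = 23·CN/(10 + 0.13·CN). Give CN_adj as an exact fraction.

CN_adj = 7700/87 ≈ 88.506

NRCS table: woods, good condition, soil group D → CN(II) = 77
CN(III) from CN(II)=77: (23·77)/(10 + 0.13·77) = 7700/87 ≈ 88.506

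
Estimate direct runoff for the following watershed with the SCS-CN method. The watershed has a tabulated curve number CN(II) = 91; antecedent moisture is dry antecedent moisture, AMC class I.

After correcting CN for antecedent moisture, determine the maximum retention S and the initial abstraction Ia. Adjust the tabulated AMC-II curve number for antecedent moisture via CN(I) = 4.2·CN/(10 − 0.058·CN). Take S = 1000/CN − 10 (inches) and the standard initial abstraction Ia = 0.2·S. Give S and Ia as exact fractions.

CN(I) from CN(II)=91: (4.2·91)/(10 − 0.058·91) = 63700/787 ≈ 80.940
Retention S: 1000/CN − 10 with CN=80.940 → S = 1500/637 ≈ 2.355 in
Initial abstraction Ia = S/5 = (1500/637)/5 = 300/637 ≈ 0.471 in

S = 1500/637 in ≈ 2.355 in; Ia = 300/637 in ≈ 0.471 in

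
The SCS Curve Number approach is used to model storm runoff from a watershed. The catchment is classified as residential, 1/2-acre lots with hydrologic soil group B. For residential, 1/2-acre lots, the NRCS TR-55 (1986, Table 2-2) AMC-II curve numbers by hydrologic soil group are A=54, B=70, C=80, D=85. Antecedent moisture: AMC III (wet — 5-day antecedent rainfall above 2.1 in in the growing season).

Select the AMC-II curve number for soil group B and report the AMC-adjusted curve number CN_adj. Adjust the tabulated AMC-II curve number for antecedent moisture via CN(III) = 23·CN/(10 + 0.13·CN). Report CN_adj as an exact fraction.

CN_adj = 16100/191 ≈ 84.293

NRCS table: residential, 1/2-acre lots, soil group B → CN(II) = 70
Wet (AMC III): CN(III) = 23·70/(10 + 0.13·70) = 1610/(191/10) = 16100/191 ≈ 84.293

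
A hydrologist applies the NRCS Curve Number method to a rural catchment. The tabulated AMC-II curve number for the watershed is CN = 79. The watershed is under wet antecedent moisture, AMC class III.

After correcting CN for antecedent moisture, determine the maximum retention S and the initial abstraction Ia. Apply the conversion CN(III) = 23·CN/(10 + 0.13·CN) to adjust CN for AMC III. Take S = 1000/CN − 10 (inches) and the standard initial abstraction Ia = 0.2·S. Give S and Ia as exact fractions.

S = 2100/1817 in ≈ 1.156 in; Ia = 420/1817 in ≈ 0.231 in

Wet (AMC III): CN(III) = 23·79/(10 + 0.13·79) = 1817/(2027/100) = 181700/2027 ≈ 89.640
Retention S: 1000/CN − 10 with CN=89.640 → S = 2100/1817 ≈ 1.156 in
Initial abstraction Ia = S/5 = (2100/1817)/5 = 420/1817 ≈ 0.231 in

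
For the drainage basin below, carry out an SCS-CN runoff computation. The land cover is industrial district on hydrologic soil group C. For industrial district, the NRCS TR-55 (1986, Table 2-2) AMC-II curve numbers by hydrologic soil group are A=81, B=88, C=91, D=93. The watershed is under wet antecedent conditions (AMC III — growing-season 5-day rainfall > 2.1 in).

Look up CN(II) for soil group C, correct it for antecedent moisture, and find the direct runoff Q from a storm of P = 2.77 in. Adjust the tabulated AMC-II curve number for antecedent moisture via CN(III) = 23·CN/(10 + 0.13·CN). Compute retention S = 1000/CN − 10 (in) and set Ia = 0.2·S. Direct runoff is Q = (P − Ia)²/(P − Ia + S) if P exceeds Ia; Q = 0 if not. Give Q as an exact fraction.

Q = 315575421121/136413577300 in ≈ 2.313 in

NRCS table: industrial district, soil group C → CN(II) = 91
CN(III) from CN(II)=91: (23·91)/(10 + 0.13·91) = 209300/2183 ≈ 95.877
Max retention: S = 1000/(209300/2183) − 10 = 900/2093 in (≈ 0.430 in)
Ia = 0.2·(900/2093) = 180/2093 in ≈ 0.086 in
Excess rainfall: 2.770 − 0.086 = 2.684 in; P > Ia so Q > 0
Runoff Q = (P−Ia)²/(P−Ia+S) = (2.684)²/(2.684+0.430) = 315575421121/136413577300 ≈ 2.313 in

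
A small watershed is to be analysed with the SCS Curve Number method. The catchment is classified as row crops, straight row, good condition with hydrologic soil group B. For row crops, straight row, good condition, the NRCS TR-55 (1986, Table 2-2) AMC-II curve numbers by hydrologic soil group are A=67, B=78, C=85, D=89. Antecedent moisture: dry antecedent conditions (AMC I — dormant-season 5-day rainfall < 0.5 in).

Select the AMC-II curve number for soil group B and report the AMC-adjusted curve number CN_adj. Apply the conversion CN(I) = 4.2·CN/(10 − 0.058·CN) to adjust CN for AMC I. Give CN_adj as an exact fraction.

CN_adj = 81900/1369 ≈ 59.825

NRCS table: row crops, straight row, good condition, soil group B → CN(II) = 78
CN(I) from CN(II)=78: (4.2·78)/(10 − 0.058·78) = 81900/1369 ≈ 59.825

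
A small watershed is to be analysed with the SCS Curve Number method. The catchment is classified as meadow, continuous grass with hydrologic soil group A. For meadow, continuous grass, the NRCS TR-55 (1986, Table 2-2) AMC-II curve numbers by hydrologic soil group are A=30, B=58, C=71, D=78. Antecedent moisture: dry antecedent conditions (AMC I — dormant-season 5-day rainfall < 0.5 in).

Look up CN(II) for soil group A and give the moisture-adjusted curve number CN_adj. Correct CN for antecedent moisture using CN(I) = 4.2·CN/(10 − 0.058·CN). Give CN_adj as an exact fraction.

CN_adj = 900/59 ≈ 15.254

NRCS table: meadow, continuous grass, soil group A → CN(II) = 30
Dry (AMC I): CN(I) = 4.2·30/(10 − 0.058·30) = 126/(413/50) = 900/59 ≈ 15.254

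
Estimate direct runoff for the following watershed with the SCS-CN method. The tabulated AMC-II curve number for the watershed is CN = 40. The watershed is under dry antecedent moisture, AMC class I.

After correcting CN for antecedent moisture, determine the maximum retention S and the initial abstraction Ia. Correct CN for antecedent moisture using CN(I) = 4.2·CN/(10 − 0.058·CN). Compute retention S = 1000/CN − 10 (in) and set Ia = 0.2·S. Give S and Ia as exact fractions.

CN(I) from CN(II)=40: (4.2·40)/(10 − 0.058·40) = 175/8 ≈ 21.875
Max retention: S = 1000/(175/8) − 10 = 250/7 in (≈ 35.714 in)
Initial abstraction Ia = S/5 = (250/7)/5 = 50/7 ≈ 7.143 in

S = 250/7 in ≈ 35.714 in; Ia = 50/7 in ≈ 7.143 in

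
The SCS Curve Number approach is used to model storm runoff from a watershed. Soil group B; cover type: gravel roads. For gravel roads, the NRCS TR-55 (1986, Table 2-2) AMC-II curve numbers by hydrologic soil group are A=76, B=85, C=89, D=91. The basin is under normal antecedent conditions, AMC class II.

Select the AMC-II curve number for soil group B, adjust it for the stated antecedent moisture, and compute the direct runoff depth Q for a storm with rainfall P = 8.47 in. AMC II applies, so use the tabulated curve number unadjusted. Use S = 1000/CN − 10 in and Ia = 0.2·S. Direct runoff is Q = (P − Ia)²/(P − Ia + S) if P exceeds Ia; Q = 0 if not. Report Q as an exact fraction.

Q = 190412401/28558300 in ≈ 6.667 in

NRCS table: gravel roads, soil group B → CN(II) = 85
AMC II — tabulated CN = 85 applies directly.
Retention S: 1000/CN − 10 with CN=85.000 → S = 30/17 ≈ 1.765 in
Ia = 0.2·(30/17) = 6/17 in ≈ 0.353 in
Excess rainfall: 8.470 − 0.353 = 8.117 in; P > Ia so Q > 0
Q: (13799/1700)² ÷ (16799/1700) = 190412401/28558300 in (≈ 6.667 in)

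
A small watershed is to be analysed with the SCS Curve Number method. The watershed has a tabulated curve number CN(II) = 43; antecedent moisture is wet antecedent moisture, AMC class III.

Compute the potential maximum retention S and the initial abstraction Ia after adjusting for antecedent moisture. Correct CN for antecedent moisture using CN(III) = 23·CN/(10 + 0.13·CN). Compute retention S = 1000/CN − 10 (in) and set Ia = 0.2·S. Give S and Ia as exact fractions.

Adjust CN=43 to AMC III: 23·43/(10 + 0.13·43) → 989 ÷ (1559/100) = 98900/1559 ≈ 63.438
S = 1000/(98900/1559) − 10 = 5700/989 in ≈ 5.763 in
Ia = 0.2S: 0.2·5.763 = 1.153 in (exactly 1140/989)

S = 5700/989 in ≈ 5.763 in; Ia = 1140/989 in ≈ 1.153 in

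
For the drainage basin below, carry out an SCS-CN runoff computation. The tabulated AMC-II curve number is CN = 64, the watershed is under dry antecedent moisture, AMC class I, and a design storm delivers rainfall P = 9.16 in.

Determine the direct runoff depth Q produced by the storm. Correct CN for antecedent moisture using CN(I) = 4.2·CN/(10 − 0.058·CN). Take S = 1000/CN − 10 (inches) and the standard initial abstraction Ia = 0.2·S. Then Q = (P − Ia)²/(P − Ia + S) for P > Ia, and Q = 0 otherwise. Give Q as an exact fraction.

Q = 20584369/9738400 in ≈ 2.114 in

Dry (AMC I): CN(I) = 4.2·64/(10 − 0.058·64) = (1344/5)/(786/125) = 5600/131 ≈ 42.748
Max retention: S = 1000/(5600/131) − 10 = 375/28 in (≈ 13.393 in)
Initial abstraction Ia = S/5 = (375/28)/5 = 75/28 ≈ 2.679 in
Since P=9.160 > Ia=2.679: effective rainfall P−Ia = 4537/700 in
Q = (4537/700)²/((4537/700) + 375/28) = (20584369/490000)/(3478/175) = 20584369/9738400 in ≈ 2.114 in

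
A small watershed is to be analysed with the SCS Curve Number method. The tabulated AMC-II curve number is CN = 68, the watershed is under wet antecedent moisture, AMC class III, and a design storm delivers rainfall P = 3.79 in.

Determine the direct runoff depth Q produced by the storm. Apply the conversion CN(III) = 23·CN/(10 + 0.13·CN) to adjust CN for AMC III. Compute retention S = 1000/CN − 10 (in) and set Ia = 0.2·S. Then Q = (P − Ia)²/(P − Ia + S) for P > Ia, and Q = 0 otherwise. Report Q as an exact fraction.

Wet (AMC III): CN(III) = 23·68/(10 + 0.13·68) = 1564/(471/25) = 39100/471 ≈ 83.015
Retention S: 1000/CN − 10 with CN=83.015 → S = 800/391 ≈ 2.046 in
Ia = 0.2·(800/391) = 160/391 in ≈ 0.409 in
Since P=3.790 > Ia=0.409: effective rainfall P−Ia = 132189/39100 in
Q: (132189/39100)² ÷ (212189/39100) = 17473931721/8296589900 in (≈ 2.106 in)

Q = 17473931721/8296589900 in ≈ 2.106 in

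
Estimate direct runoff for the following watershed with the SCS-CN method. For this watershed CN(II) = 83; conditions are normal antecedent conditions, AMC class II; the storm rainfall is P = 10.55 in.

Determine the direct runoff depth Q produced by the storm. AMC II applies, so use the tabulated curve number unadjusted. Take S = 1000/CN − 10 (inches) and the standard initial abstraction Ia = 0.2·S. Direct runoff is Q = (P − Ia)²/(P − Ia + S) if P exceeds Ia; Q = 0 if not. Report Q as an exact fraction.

AMC II — tabulated CN = 83 applies directly.
Retention S: 1000/CN − 10 with CN=83.000 → S = 170/83 ≈ 2.048 in
Ia = 0.2·(170/83) = 34/83 in ≈ 0.410 in
Since P=10.550 > Ia=0.410: effective rainfall P−Ia = 16833/1660 in
Q = (16833/1660)²/((16833/1660) + 170/83) = (283349889/2755600)/(20233/1660) = 283349889/33586780 in ≈ 8.436 in

Q = 283349889/33586780 in ≈ 8.436 in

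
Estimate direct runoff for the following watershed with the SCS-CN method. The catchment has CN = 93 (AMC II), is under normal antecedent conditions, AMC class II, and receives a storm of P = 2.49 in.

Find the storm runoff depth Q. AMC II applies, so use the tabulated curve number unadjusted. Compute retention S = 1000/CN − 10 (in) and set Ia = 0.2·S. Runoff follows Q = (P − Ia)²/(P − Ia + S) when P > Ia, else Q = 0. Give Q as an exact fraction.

CN(II) = 93; AMC II needs no correction.
Max retention: S = 1000/93 − 10 = 70/93 in (≈ 0.753 in)
Initial abstraction Ia = S/5 = (70/93)/5 = 14/93 ≈ 0.151 in
Since P=2.490 > Ia=0.151: effective rainfall P−Ia = 21757/9300 in
Runoff Q = (P−Ia)²/(P−Ia+S) = (2.339)²/(2.339+0.753) = 473367049/267440100 ≈ 1.770 in

Q = 473367049/267440100 in ≈ 1.770 in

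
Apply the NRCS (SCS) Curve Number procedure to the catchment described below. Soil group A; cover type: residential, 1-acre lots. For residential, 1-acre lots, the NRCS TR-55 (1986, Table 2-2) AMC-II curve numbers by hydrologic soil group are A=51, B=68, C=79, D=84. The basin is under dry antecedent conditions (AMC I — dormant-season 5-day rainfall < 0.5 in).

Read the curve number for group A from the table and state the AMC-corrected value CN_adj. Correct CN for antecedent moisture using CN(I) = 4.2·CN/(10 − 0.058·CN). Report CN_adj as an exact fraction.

CN_adj = 15300/503 ≈ 30.417

NRCS table: residential, 1-acre lots, soil group A → CN(II) = 51
Adjust CN=51 to AMC I: 4.2·51/(10 − 0.058·51) → (1071/5) ÷ (3521/500) = 15300/503 ≈ 30.417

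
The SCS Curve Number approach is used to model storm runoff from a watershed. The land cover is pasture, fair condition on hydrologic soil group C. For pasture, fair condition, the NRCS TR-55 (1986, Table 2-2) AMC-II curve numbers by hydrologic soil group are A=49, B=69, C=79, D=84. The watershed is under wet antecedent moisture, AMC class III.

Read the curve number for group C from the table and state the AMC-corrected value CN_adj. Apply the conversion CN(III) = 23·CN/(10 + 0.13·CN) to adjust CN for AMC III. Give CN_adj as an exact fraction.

NRCS table: pasture, fair condition, soil group C → CN(II) = 79
CN(III) from CN(II)=79: (23·79)/(10 + 0.13·79) = 181700/2027 ≈ 89.640

CN_adj = 181700/2027 ≈ 89.640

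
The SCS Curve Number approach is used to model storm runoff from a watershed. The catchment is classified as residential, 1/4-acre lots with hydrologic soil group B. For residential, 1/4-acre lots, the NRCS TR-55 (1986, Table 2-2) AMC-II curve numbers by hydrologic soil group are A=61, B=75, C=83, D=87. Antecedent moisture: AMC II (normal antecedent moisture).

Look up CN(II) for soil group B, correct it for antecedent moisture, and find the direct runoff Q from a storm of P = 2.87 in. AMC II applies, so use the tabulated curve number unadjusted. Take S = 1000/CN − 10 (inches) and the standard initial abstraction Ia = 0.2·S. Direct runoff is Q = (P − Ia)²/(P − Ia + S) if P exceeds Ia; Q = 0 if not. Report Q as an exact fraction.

Q = 436921/498300 in ≈ 0.877 in

NRCS table: residential, 1/4-acre lots, soil group B → CN(II) = 75
Average conditions: CN = 75 (no AMC adjustment).
Retention S: 1000/CN − 10 with CN=75.000 → S = 10/3 ≈ 3.333 in
Ia = 0.2S: 0.2·3.333 = 0.667 in (exactly 2/3)
Excess rainfall: 2.870 − 0.667 = 2.203 in; P > Ia so Q > 0
Q = (661/300)²/((661/300) + 10/3) = (436921/90000)/(1661/300) = 436921/498300 in ≈ 0.877 in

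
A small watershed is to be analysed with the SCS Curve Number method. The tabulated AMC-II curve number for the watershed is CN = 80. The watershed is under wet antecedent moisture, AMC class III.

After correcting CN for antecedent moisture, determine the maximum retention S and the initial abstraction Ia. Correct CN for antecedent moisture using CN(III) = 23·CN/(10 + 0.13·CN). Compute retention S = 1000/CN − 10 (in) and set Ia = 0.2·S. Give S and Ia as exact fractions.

S = 25/23 in ≈ 1.087 in; Ia = 5/23 in ≈ 0.217 in

Adjust CN=80 to AMC III: 23·80/(10 + 0.13·80) → 1840 ÷ (102/5) = 4600/51 ≈ 90.196
S = 1000/(4600/51) − 10 = 25/23 in ≈ 1.087 in
Ia = 0.2S: 0.2·1.087 = 0.217 in (exactly 5/23)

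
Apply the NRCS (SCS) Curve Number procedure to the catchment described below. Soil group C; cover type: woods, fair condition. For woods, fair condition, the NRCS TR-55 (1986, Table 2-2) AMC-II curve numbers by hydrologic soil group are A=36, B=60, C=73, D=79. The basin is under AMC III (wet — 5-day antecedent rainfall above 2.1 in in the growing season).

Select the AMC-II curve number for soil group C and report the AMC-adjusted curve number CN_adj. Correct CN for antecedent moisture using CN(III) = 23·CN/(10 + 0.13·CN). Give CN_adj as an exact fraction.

CN_adj = 167900/1949 ≈ 86.147

NRCS table: woods, fair condition, soil group C → CN(II) = 73
CN(III) from CN(II)=73: (23·73)/(10 + 0.13·73) = 167900/1949 ≈ 86.147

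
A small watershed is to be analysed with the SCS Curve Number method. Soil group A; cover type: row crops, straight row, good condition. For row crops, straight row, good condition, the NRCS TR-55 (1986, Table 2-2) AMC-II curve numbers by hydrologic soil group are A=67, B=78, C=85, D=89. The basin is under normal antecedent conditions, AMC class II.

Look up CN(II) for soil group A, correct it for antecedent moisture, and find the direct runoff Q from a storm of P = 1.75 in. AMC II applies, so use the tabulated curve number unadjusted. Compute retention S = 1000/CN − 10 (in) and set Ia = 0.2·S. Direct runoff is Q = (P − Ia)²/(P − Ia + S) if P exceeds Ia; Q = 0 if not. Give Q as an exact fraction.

Q = 1681/16348 in ≈ 0.103 in

NRCS table: row crops, straight row, good condition, soil group A → CN(II) = 67
AMC II — tabulated CN = 67 applies directly.
S = 1000/67 − 10 = 330/67 in ≈ 4.925 in
Ia = 0.2S: 0.2·4.925 = 0.985 in (exactly 66/67)
Excess rainfall: 1.750 − 0.985 = 0.765 in; P > Ia so Q > 0
Q = (205/268)²/((205/268) + 330/67) = (42025/71824)/(1525/268) = 1681/16348 in ≈ 0.103 in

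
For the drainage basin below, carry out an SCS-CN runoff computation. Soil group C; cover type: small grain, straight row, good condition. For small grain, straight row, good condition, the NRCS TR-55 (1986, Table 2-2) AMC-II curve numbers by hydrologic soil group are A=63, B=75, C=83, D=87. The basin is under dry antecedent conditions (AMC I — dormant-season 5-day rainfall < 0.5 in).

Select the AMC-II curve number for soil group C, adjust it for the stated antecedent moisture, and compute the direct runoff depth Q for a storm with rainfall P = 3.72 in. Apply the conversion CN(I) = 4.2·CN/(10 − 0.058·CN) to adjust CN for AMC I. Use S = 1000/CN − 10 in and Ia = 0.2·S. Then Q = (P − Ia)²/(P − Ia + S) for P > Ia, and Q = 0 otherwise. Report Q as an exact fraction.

Q = 14303920801/14471213925 in ≈ 0.988 in

NRCS table: small grain, straight row, good condition, soil group C → CN(II) = 83
CN(I) from CN(II)=83: (4.2·83)/(10 − 0.058·83) = 174300/2593 ≈ 67.219
Retention S: 1000/CN − 10 with CN=67.219 → S = 8500/1743 ≈ 4.877 in
Initial abstraction Ia = S/5 = (8500/1743)/5 = 1700/1743 ≈ 0.975 in
Since P=3.720 > Ia=0.975: effective rainfall P−Ia = 119599/43575 in
Q = (119599/43575)²/((119599/43575) + 8500/1743) = (14303920801/1898780625)/(332099/43575) = 14303920801/14471213925 in ≈ 0.988 in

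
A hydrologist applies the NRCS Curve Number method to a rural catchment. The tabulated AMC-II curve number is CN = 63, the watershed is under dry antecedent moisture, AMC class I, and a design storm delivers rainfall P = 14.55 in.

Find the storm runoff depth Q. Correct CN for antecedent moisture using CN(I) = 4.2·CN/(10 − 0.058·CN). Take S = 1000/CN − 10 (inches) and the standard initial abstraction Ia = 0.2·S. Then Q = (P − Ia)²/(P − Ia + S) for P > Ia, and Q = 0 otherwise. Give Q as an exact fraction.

Dry (AMC I): CN(I) = 4.2·63/(10 − 0.058·63) = (1323/5)/(3173/500) = 132300/3173 ≈ 41.696
Max retention: S = 1000/(132300/3173) − 10 = 18500/1323 in (≈ 13.983 in)
Ia = 0.2S: 0.2·13.983 = 2.797 in (exactly 3700/1323)
Excess rainfall: 14.550 − 2.797 = 11.753 in; P > Ia so Q > 0
Q: (310993/26460)² ÷ (680993/26460) = 96716646049/18019074780 in (≈ 5.367 in)

Q = 96716646049/18019074780 in ≈ 5.367 in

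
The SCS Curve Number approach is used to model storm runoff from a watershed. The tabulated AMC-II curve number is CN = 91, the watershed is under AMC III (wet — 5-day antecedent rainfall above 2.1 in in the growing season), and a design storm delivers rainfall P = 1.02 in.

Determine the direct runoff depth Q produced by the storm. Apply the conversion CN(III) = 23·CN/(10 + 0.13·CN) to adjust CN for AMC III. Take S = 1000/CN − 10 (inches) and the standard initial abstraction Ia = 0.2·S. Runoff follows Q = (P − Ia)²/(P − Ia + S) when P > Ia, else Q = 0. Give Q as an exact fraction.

Q = 3184564683/4979351650 in ≈ 0.640 in

Wet (AMC III): CN(III) = 23·91/(10 + 0.13·91) = 2093/(2183/100) = 209300/2183 ≈ 95.877
Max retention: S = 1000/(209300/2183) − 10 = 900/2093 in (≈ 0.430 in)
Ia = 0.2S: 0.2·0.430 = 0.086 in (exactly 180/2093)
P − Ia = 1.020 − 0.086 = 97743/104650 ≈ 0.934 in (> 0, runoff occurs)
Q: (97743/104650)² ÷ (142743/104650) = 3184564683/4979351650 in (≈ 0.640 in)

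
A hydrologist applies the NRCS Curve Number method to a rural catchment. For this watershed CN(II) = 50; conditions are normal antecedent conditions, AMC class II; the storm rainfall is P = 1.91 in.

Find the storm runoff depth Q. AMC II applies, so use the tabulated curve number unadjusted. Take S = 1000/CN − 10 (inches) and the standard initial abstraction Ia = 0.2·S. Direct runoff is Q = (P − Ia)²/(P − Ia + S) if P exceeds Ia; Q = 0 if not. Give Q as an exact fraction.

Q = 0 in ≈ 0.000 in

AMC II — tabulated CN = 50 applies directly.
Max retention: S = 1000/50 − 10 = 10 in (≈ 10.000 in)
Initial abstraction Ia = S/5 = 10/5 = 2 ≈ 2.000 in
P = 1.910 ≤ Ia = 2.000 in: entire storm abstracted, Q = 0.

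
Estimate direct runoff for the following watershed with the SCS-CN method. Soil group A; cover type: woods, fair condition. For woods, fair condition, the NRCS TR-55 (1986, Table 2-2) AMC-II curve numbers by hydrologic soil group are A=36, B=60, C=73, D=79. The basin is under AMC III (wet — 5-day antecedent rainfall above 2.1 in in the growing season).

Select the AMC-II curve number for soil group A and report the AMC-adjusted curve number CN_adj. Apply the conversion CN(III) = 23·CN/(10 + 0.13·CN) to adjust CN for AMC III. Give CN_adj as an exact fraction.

CN_adj = 20700/367 ≈ 56.403

NRCS table: woods, fair condition, soil group A → CN(II) = 36
Adjust CN=36 to AMC III: 23·36/(10 + 0.13·36) → 828 ÷ (367/25) = 20700/367 ≈ 56.403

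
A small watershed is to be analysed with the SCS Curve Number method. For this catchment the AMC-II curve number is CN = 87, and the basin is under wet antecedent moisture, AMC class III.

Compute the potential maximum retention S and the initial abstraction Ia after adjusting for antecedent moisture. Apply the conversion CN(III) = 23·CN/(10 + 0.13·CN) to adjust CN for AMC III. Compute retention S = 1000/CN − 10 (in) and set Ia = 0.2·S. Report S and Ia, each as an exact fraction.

S = 1300/2001 in ≈ 0.650 in; Ia = 260/2001 in ≈ 0.130 in

CN(III) from CN(II)=87: (23·87)/(10 + 0.13·87) = 200100/2131 ≈ 93.900
Max retention: S = 1000/(200100/2131) − 10 = 1300/2001 in (≈ 0.650 in)
Ia = 0.2S: 0.2·0.650 = 0.130 in (exactly 260/2001)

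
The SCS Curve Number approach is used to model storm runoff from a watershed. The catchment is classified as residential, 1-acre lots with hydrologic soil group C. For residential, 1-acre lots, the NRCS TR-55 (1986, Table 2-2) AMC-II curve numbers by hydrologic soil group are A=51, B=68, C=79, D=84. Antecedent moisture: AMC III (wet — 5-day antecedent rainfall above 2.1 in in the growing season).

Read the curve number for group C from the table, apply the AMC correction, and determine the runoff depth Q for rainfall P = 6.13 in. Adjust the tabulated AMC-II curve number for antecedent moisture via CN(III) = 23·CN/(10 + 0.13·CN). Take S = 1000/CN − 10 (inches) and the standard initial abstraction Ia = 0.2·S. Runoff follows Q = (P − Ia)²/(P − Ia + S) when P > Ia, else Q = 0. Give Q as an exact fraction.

Q = 1148800256041/232906875700 in ≈ 4.932 in

NRCS table: residential, 1-acre lots, soil group C → CN(II) = 79
Wet (AMC III): CN(III) = 23·79/(10 + 0.13·79) = 1817/(2027/100) = 181700/2027 ≈ 89.640
Max retention: S = 1000/(181700/2027) − 10 = 2100/1817 in (≈ 1.156 in)
Ia = 0.2·(2100/1817) = 420/1817 in ≈ 0.231 in
P − Ia = 6.130 − 0.231 = 1071821/181700 ≈ 5.899 in (> 0, runoff occurs)
Q: (1071821/181700)² ÷ (1281821/181700) = 1148800256041/232906875700 in (≈ 4.932 in)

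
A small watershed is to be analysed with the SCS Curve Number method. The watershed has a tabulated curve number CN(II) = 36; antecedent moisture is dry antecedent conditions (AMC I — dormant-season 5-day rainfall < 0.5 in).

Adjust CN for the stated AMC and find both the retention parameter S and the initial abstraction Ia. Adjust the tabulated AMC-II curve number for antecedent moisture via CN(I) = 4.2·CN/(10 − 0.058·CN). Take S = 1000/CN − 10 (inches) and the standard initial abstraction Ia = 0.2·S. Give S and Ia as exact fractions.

CN(I) from CN(II)=36: (4.2·36)/(10 − 0.058·36) = 18900/989 ≈ 19.110
Max retention: S = 1000/(18900/989) − 10 = 8000/189 in (≈ 42.328 in)
Ia = 0.2S: 0.2·42.328 = 8.466 in (exactly 1600/189)

S = 8000/189 in ≈ 42.328 in; Ia = 1600/189 in ≈ 8.466 in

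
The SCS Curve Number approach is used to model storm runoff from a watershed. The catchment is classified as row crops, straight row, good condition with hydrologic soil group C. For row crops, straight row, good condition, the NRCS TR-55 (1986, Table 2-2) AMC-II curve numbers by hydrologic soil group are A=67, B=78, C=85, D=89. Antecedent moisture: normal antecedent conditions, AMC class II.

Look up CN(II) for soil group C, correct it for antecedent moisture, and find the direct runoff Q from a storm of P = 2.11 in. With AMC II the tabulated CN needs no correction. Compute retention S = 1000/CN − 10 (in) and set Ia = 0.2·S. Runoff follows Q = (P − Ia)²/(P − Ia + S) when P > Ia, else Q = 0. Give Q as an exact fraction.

NRCS table: row crops, straight row, good condition, soil group C → CN(II) = 85
AMC II — tabulated CN = 85 applies directly.
Max retention: S = 1000/85 − 10 = 30/17 in (≈ 1.765 in)
Initial abstraction Ia = S/5 = (30/17)/5 = 6/17 ≈ 0.353 in
Excess rainfall: 2.110 − 0.353 = 1.757 in; P > Ia so Q > 0
Q: (2987/1700)² ÷ (5987/1700) = 8922169/10177900 in (≈ 0.877 in)

Q = 8922169/10177900 in ≈ 0.877 in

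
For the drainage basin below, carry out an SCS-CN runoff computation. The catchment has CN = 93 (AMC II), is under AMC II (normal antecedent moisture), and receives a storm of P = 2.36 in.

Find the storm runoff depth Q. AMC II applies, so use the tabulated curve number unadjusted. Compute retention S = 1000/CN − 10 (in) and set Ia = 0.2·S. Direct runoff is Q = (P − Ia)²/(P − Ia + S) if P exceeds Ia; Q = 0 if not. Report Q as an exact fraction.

CN(II) = 93; AMC II needs no correction.
Retention S: 1000/CN − 10 with CN=93.000 → S = 70/93 ≈ 0.753 in
Initial abstraction Ia = S/5 = (70/93)/5 = 14/93 ≈ 0.151 in
Excess rainfall: 2.360 − 0.151 = 2.209 in; P > Ia so Q > 0
Q = (5137/2325)²/((5137/2325) + 70/93) = (26388769/5405625)/(6887/2325) = 26388769/16012275 in ≈ 1.648 in

Q = 26388769/16012275 in ≈ 1.648 in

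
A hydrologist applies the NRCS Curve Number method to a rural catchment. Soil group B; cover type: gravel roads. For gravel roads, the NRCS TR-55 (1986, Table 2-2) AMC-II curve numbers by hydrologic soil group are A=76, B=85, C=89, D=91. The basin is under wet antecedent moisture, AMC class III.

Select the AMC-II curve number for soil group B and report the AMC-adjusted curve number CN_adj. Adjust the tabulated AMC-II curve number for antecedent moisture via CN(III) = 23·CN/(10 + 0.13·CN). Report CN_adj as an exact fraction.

NRCS table: gravel roads, soil group B → CN(II) = 85
Adjust CN=85 to AMC III: 23·85/(10 + 0.13·85) → 1955 ÷ (421/20) = 39100/421 ≈ 92.874

CN_adj = 39100/421 ≈ 92.874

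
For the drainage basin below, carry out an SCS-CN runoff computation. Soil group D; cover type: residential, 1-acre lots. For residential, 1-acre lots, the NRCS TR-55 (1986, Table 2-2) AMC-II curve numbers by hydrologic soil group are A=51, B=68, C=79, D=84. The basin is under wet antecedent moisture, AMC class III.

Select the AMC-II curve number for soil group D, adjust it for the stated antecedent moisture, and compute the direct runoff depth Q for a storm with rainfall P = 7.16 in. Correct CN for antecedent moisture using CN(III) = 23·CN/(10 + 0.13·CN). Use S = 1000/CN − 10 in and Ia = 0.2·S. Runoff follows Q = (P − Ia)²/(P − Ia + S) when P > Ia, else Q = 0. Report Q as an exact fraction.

NRCS table: residential, 1-acre lots, soil group D → CN(II) = 84
Adjust CN=84 to AMC III: 23·84/(10 + 0.13·84) → 1932 ÷ (523/25) = 48300/523 ≈ 92.352
Retention S: 1000/CN − 10 with CN=92.352 → S = 400/483 ≈ 0.828 in
Initial abstraction Ia = S/5 = (400/483)/5 = 80/483 ≈ 0.166 in
P − Ia = 7.160 − 0.166 = 84457/12075 ≈ 6.994 in (> 0, runoff occurs)
Runoff Q = (P−Ia)²/(P−Ia+S) = (6.994)²/(6.994+0.828) = 7132984849/1140568275 ≈ 6.254 in

Q = 7132984849/1140568275 in ≈ 6.254 in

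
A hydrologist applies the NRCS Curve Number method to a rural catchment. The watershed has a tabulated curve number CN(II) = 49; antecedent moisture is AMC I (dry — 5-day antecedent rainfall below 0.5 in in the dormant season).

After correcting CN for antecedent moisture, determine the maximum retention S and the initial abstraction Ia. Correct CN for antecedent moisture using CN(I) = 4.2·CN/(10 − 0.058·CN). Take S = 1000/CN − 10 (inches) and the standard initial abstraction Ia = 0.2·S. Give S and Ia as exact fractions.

Adjust CN=49 to AMC I: 4.2·49/(10 − 0.058·49) → (1029/5) ÷ (3579/500) = 34300/1193 ≈ 28.751
S = 1000/(34300/1193) − 10 = 8500/343 in ≈ 24.781 in
Initial abstraction Ia = S/5 = (8500/343)/5 = 1700/343 ≈ 4.956 in

S = 8500/343 in ≈ 24.781 in; Ia = 1700/343 in ≈ 4.956 in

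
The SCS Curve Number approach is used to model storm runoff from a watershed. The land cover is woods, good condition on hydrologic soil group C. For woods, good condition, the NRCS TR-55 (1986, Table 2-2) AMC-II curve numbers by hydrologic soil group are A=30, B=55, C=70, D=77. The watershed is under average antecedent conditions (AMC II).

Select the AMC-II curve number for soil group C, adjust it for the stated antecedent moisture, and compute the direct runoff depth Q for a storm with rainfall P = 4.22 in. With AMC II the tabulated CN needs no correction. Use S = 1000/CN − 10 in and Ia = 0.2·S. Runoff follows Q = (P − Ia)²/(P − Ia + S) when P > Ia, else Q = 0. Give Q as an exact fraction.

NRCS table: woods, good condition, soil group C → CN(II) = 70
AMC II — tabulated CN = 70 applies directly.
Retention S: 1000/CN − 10 with CN=70.000 → S = 30/7 ≈ 4.286 in
Initial abstraction Ia = S/5 = (30/7)/5 = 6/7 ≈ 0.857 in
P − Ia = 4.220 − 0.857 = 1177/350 ≈ 3.363 in (> 0, runoff occurs)
Q: (1177/350)² ÷ (2677/350) = 1385329/936950 in (≈ 1.479 in)

Q = 1385329/936950 in ≈ 1.479 in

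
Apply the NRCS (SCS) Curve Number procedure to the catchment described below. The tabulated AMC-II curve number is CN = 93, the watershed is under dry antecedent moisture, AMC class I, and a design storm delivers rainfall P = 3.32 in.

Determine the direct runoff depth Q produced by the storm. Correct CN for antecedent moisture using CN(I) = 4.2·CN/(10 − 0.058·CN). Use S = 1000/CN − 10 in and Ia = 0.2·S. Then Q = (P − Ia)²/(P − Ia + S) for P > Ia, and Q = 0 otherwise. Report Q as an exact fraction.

CN(I) from CN(II)=93: (4.2·93)/(10 − 0.058·93) = 27900/329 ≈ 84.802
Retention S: 1000/CN − 10 with CN=84.802 → S = 500/279 ≈ 1.792 in
Initial abstraction Ia = S/5 = (500/279)/5 = 100/279 ≈ 0.358 in
P − Ia = 3.320 − 0.358 = 20657/6975 ≈ 2.962 in (> 0, runoff occurs)
Q: (20657/6975)² ÷ (33157/6975) = 426711649/231270075 in (≈ 1.845 in)

Q = 426711649/231270075 in ≈ 1.845 in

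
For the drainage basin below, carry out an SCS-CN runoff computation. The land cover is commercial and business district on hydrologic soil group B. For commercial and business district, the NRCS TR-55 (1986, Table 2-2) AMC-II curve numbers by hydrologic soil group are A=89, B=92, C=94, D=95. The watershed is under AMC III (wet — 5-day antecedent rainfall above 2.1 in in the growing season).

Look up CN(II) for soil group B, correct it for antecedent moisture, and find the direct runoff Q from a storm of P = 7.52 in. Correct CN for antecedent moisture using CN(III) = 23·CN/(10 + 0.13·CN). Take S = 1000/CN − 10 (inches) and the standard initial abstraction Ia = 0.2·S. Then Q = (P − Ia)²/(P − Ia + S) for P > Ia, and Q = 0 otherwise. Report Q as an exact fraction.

NRCS table: commercial and business district, soil group B → CN(II) = 92
Adjust CN=92 to AMC III: 23·92/(10 + 0.13·92) → 2116 ÷ (549/25) = 52900/549 ≈ 96.357
Retention S: 1000/CN − 10 with CN=96.357 → S = 200/529 ≈ 0.378 in
Initial abstraction Ia = S/5 = (200/529)/5 = 40/529 ≈ 0.076 in
Since P=7.520 > Ia=0.076: effective rainfall P−Ia = 98452/13225 in
Runoff Q = (P−Ia)²/(P−Ia+S) = (7.444)²/(7.444+0.378) = 2423199076/342038175 ≈ 7.085 in

Q = 2423199076/342038175 in ≈ 7.085 in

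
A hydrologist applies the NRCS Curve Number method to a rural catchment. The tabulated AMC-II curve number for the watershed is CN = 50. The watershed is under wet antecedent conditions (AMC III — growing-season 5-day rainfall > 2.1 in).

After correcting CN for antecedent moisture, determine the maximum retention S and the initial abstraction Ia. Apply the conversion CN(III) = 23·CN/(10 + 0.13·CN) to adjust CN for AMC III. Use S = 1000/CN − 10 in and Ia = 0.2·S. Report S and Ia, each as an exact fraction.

S = 100/23 in ≈ 4.348 in; Ia = 20/23 in ≈ 0.870 in

Wet (AMC III): CN(III) = 23·50/(10 + 0.13·50) = 1150/(33/2) = 2300/33 ≈ 69.697
Max retention: S = 1000/(2300/33) − 10 = 100/23 in (≈ 4.348 in)
Ia = 0.2S: 0.2·4.348 = 0.870 in (exactly 20/23)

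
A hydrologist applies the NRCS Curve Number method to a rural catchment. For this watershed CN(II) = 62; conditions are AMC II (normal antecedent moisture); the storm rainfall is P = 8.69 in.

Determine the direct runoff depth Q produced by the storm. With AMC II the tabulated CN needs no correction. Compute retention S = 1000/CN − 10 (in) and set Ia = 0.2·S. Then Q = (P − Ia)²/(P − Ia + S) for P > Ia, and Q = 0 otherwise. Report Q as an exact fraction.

AMC II — tabulated CN = 62 applies directly.
Max retention: S = 1000/62 − 10 = 190/31 in (≈ 6.129 in)
Ia = 0.2·(190/31) = 38/31 in ≈ 1.226 in
Since P=8.690 > Ia=1.226: effective rainfall P−Ia = 23139/3100 in
Q = (23139/3100)²/((23139/3100) + 190/31) = (535413321/9610000)/(42139/3100) = 535413321/130630900 in ≈ 4.099 in

Q = 535413321/130630900 in ≈ 4.099 in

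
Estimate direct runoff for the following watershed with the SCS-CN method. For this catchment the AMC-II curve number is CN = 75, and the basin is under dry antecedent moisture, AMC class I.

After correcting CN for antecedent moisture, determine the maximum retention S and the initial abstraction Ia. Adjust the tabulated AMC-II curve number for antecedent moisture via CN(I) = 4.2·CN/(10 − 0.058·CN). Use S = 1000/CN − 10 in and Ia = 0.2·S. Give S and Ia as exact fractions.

S = 500/63 in ≈ 7.937 in; Ia = 100/63 in ≈ 1.587 in

CN(I) from CN(II)=75: (4.2·75)/(10 − 0.058·75) = 6300/113 ≈ 55.752
S = 1000/(6300/113) − 10 = 500/63 in ≈ 7.937 in
Ia = 0.2S: 0.2·7.937 = 1.587 in (exactly 100/63)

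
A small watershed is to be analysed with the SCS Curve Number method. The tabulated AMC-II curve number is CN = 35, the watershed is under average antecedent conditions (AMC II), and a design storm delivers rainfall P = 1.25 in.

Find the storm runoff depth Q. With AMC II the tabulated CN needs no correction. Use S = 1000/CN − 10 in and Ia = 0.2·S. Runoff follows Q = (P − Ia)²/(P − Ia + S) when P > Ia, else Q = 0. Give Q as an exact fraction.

Q = 0 in ≈ 0.000 in

Average conditions: CN = 35 (no AMC adjustment).
Retention S: 1000/CN − 10 with CN=35.000 → S = 130/7 ≈ 18.571 in
Ia = 0.2·(130/7) = 26/7 in ≈ 3.714 in
P = 1.250 ≤ Ia = 3.714 in: entire storm abstracted, Q = 0.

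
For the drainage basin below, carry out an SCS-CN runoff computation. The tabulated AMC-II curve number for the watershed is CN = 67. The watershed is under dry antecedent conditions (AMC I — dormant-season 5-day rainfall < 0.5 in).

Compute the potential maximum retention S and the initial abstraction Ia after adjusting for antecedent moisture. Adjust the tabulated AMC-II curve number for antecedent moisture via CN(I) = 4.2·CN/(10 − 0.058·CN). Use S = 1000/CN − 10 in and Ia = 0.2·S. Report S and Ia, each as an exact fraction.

S = 5500/469 in ≈ 11.727 in; Ia = 1100/469 in ≈ 2.345 in

CN(I) from CN(II)=67: (4.2·67)/(10 − 0.058·67) = 46900/1019 ≈ 46.026
S = 1000/(46900/1019) − 10 = 5500/469 in ≈ 11.727 in
Ia = 0.2·(5500/469) = 1100/469 in ≈ 2.345 in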